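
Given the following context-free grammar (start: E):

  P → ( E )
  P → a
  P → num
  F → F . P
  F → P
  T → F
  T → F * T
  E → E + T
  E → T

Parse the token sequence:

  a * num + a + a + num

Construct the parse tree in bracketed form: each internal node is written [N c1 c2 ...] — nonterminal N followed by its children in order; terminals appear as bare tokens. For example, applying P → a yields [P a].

[E [E [E [E [T [F [P a]] * [T [F [P num]]]]] + [T [F [P a]]]] + [T [F [P a]]]] + [T [F [P num]]]]

E
E + T
E + T + T
E + T + T + T
T + T + T + T
F * T + T + T + T
P * T + T + T + T
a * T + T + T + T
a * F + T + T + T
a * P + T + T + T
a * num + T + T + T
a * num + F + T + T
a * num + P + T + T
a * num + a + T + T
a * num + a + F + T
a * num + a + P + T
a * num + a + a + T
a * num + a + a + F
a * num + a + a + P
a * num + a + a + num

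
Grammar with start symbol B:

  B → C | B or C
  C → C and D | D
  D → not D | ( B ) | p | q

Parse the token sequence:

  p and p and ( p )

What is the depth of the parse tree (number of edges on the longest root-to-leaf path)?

[B [C [C [C [D p]] and [D p]] and [D ( [B [C [D p]]] )]]]

6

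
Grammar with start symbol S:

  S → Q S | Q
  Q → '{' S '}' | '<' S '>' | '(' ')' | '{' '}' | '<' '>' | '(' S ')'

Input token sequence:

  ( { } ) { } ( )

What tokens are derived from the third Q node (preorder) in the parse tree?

[S [Q ( [S [Q { }]] )] [S [Q { }] [S [Q ( )]]]]

{ }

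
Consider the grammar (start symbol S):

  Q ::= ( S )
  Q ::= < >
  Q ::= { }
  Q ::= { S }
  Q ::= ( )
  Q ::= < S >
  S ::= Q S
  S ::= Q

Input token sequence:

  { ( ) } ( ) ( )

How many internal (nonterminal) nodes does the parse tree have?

[S [Q { [S [Q ( )]] }] [S [Q ( )] [S [Q ( )]]]]

8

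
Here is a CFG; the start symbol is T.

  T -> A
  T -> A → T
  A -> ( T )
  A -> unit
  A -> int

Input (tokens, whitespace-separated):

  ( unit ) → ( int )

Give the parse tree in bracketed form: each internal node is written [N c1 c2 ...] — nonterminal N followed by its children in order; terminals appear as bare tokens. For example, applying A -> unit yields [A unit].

[T [A ( [T [A unit]] )] → [T [A ( [T [A int]] )]]]

T
A → T
( T ) → T
( A ) → T
( unit ) → T
( unit ) → A
( unit ) → ( T )
( unit ) → ( A )
( unit ) → ( int )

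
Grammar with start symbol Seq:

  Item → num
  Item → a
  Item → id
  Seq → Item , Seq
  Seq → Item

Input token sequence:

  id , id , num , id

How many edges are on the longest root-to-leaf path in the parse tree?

5

[Seq [Item id] , [Seq [Item id] , [Seq [Item num] , [Seq [Item id]]]]]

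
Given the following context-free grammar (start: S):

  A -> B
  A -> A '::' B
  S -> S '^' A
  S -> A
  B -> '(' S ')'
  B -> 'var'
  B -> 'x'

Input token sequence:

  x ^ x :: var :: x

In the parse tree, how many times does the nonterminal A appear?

[S [S [A [B x]]] ^ [A [A [A [B x]] :: [B var]] :: [B x]]]

4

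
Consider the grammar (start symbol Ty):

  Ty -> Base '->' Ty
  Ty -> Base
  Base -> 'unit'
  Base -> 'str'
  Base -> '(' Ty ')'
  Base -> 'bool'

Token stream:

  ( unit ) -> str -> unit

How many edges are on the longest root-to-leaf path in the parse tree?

4

[Ty [Base ( [Ty [Base unit]] )] -> [Ty [Base str] -> [Ty [Base unit]]]]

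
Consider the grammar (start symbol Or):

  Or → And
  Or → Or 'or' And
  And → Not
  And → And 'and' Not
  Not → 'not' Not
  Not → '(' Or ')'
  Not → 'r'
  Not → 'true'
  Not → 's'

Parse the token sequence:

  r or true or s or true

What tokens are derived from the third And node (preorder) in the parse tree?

s

[Or [Or [Or [Or [And [Not r]]] or [And [Not true]]] or [And [Not s]]] or [And [Not true]]]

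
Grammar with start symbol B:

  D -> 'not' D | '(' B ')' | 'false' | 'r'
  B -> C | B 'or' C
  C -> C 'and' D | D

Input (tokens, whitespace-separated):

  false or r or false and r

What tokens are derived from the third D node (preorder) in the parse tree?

[B [B [B [C [D false]]] or [C [D r]]] or [C [C [D false]] and [D r]]]

false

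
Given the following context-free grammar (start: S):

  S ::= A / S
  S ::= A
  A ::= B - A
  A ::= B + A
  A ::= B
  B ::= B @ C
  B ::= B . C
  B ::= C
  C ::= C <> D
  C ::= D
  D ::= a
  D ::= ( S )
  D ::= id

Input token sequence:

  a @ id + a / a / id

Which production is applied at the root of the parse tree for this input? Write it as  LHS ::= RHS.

[S [A [B [B [C [D a]]] @ [C [D id]]] + [A [B [C [D a]]]]] / [S [A [B [C [D a]]]] / [S [A [B [C [D id]]]]]]]

S ::= A / S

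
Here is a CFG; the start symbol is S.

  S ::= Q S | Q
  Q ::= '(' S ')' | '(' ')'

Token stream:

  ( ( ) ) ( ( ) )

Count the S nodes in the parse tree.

[S [Q ( [S [Q ( )]] )] [S [Q ( [S [Q ( )]] )]]]

4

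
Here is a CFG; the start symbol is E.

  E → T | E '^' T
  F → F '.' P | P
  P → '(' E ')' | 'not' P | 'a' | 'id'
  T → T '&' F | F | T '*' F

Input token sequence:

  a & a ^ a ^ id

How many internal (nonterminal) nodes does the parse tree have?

[E [E [E [T [T [F [P a]]] & [F [P a]]]] ^ [T [F [P a]]]] ^ [T [F [P id]]]]

15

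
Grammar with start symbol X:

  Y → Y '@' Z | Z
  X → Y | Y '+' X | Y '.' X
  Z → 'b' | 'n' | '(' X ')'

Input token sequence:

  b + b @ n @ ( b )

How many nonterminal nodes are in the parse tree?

[X [Y [Z b]] + [X [Y [Y [Y [Z b]] @ [Z n]] @ [Z ( [X [Y [Z b]]] )]]]]

13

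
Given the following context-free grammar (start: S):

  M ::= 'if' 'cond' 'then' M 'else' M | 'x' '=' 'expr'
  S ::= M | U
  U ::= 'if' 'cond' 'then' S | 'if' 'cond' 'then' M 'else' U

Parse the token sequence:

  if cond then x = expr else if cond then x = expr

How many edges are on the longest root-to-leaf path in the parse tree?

[S [U if cond then [M x = expr] else [U if cond then [S [M x = expr]]]]]

5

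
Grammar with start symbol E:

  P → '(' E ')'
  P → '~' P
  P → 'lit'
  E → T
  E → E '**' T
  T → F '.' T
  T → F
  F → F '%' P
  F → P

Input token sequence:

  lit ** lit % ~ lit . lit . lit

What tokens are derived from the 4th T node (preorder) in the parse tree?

[E [E [T [F [P lit]]]] ** [T [F [F [P lit]] % [P ~ [P lit]]] . [T [F [P lit]] . [T [F [P lit]]]]]]

lit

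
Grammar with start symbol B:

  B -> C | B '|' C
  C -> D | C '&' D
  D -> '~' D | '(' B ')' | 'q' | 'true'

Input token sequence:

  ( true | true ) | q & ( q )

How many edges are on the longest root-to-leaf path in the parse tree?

8

[B [B [C [D ( [B [B [C [D true]]] | [C [D true]]] )]]] | [C [C [D q]] & [D ( [B [C [D q]]] )]]]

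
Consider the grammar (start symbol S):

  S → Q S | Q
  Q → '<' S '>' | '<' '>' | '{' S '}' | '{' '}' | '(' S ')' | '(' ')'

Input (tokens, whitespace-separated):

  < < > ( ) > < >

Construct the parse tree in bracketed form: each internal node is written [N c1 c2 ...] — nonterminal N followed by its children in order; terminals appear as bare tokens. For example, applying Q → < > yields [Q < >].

S
Q S
< S > S
< Q S > S
< < > S > S
< < > Q > S
< < > ( ) > S
< < > ( ) > Q
< < > ( ) > < >

[S [Q < [S [Q < >] [S [Q ( )]]] >] [S [Q < >]]]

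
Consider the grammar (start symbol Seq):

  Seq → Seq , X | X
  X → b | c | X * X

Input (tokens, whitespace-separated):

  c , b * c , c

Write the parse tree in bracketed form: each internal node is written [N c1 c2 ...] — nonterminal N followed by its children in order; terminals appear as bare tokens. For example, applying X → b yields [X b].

Seq
Seq , X
Seq , X , X
X , X , X
c , X , X
c , X * X , X
c , b * X , X
c , b * c , X
c , b * c , c

[Seq [Seq [Seq [X c]] , [X [X b] * [X c]]] , [X c]]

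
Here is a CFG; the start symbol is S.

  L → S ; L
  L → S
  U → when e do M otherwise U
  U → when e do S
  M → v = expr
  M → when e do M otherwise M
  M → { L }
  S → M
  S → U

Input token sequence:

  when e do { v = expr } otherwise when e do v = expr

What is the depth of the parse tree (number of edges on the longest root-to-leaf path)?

6

[S [U when e do [M { [L [S [M v = expr]]] }] otherwise [U when e do [S [M v = expr]]]]]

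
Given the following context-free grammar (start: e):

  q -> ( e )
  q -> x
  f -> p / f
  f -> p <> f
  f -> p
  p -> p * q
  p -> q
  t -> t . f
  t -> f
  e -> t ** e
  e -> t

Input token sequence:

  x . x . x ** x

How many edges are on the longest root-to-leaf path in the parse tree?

7

[e [t [t [t [f [p [q x]]]] . [f [p [q x]]]] . [f [p [q x]]]] ** [e [t [f [p [q x]]]]]]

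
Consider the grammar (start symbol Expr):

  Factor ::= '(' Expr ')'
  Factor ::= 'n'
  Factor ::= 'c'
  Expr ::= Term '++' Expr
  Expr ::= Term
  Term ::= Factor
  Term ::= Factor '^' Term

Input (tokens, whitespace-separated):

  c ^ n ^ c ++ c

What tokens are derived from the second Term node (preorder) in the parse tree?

[Expr [Term [Factor c] ^ [Term [Factor n] ^ [Term [Factor c]]]] ++ [Expr [Term [Factor c]]]]

n ^ c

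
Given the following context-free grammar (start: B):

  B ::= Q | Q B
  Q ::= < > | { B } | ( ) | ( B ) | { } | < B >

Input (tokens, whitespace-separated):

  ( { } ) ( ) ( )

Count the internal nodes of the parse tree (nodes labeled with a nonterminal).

8

[B [Q ( [B [Q { }]] )] [B [Q ( )] [B [Q ( )]]]]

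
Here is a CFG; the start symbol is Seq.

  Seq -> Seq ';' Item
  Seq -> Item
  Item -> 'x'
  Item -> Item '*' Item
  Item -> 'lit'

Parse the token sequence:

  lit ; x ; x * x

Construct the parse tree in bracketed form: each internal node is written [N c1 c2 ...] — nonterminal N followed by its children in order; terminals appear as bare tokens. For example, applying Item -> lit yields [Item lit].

Seq
Seq ; Item
Seq ; Item ; Item
Item ; Item ; Item
lit ; Item ; Item
lit ; x ; Item
lit ; x ; Item * Item
lit ; x ; x * Item
lit ; x ; x * x

[Seq [Seq [Seq [Item lit]] ; [Item x]] ; [Item [Item x] * [Item x]]]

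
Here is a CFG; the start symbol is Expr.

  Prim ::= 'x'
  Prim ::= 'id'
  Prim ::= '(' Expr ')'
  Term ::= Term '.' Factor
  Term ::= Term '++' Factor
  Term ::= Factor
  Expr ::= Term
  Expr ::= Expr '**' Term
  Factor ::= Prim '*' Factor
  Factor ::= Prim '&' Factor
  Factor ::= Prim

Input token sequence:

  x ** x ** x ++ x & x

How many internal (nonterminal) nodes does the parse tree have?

[Expr [Expr [Expr [Term [Factor [Prim x]]]] ** [Term [Factor [Prim x]]]] ** [Term [Term [Factor [Prim x]]] ++ [Factor [Prim x] & [Factor [Prim x]]]]]

17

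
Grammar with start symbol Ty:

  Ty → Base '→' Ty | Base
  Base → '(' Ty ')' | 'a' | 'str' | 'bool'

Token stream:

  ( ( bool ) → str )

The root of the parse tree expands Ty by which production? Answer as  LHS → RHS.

Ty → Base

[Ty [Base ( [Ty [Base ( [Ty [Base bool]] )] → [Ty [Base str]]] )]]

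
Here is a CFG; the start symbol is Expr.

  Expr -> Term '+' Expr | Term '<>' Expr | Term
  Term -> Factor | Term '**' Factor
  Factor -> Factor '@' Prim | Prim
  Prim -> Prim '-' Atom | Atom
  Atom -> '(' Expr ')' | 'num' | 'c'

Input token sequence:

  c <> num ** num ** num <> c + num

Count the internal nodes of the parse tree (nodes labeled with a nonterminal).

28

[Expr [Term [Factor [Prim [Atom c]]]] <> [Expr [Term [Term [Term [Factor [Prim [Atom num]]]] ** [Factor [Prim [Atom num]]]] ** [Factor [Prim [Atom num]]]] <> [Expr [Term [Factor [Prim [Atom c]]]] + [Expr [Term [Factor [Prim [Atom num]]]]]]]]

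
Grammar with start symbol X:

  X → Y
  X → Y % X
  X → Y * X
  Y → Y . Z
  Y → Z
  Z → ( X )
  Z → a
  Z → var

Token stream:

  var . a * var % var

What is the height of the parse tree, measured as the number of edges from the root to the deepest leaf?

5

[X [Y [Y [Z var]] . [Z a]] * [X [Y [Z var]] % [X [Y [Z var]]]]]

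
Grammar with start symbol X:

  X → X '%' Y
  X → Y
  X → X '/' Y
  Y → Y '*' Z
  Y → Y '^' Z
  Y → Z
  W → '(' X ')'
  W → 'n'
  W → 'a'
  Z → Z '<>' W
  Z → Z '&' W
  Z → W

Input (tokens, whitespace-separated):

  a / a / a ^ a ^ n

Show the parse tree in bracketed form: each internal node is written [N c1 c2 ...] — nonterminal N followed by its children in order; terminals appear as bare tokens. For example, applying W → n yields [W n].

X
X / Y
X / Y / Y
Y / Y / Y
Z / Y / Y
W / Y / Y
a / Y / Y
a / Z / Y
a / W / Y
a / a / Y
a / a / Y ^ Z
a / a / Y ^ Z ^ Z
a / a / Z ^ Z ^ Z
a / a / W ^ Z ^ Z
a / a / a ^ Z ^ Z
a / a / a ^ W ^ Z
a / a / a ^ a ^ Z
a / a / a ^ a ^ W
a / a / a ^ a ^ n

[X [X [X [Y [Z [W a]]]] / [Y [Z [W a]]]] / [Y [Y [Y [Z [W a]]] ^ [Z [W a]]] ^ [Z [W n]]]]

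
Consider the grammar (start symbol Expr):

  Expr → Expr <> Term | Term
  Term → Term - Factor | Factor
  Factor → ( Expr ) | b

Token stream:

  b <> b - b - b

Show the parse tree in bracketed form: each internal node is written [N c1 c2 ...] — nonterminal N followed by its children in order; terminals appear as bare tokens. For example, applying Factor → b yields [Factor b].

[Expr [Expr [Term [Factor b]]] <> [Term [Term [Term [Factor b]] - [Factor b]] - [Factor b]]]

Expr
Expr <> Term
Term <> Term
Factor <> Term
b <> Term
b <> Term - Factor
b <> Term - Factor - Factor
b <> Factor - Factor - Factor
b <> b - Factor - Factor
b <> b - b - Factor
b <> b - b - b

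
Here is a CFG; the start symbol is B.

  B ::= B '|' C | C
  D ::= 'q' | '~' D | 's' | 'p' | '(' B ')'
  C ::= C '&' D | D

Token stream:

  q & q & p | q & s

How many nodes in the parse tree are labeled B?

2

[B [B [C [C [C [D q]] & [D q]] & [D p]]] | [C [C [D q]] & [D s]]]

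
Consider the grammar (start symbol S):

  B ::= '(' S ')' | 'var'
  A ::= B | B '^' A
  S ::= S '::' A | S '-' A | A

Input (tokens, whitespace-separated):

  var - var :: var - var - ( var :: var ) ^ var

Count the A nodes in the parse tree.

8

[S [S [S [S [S [A [B var]]] - [A [B var]]] :: [A [B var]]] - [A [B var]]] - [A [B ( [S [S [A [B var]]] :: [A [B var]]] )] ^ [A [B var]]]]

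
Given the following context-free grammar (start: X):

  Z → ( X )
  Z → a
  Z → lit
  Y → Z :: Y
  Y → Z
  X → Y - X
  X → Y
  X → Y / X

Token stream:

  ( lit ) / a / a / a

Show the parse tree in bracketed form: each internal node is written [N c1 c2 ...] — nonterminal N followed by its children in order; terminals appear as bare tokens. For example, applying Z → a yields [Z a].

[X [Y [Z ( [X [Y [Z lit]]] )]] / [X [Y [Z a]] / [X [Y [Z a]] / [X [Y [Z a]]]]]]

X
Y / X
Z / X
( X ) / X
( Y ) / X
( Z ) / X
( lit ) / X
( lit ) / Y / X
( lit ) / Z / X
( lit ) / a / X
( lit ) / a / Y / X
( lit ) / a / Z / X
( lit ) / a / a / X
( lit ) / a / a / Y
( lit ) / a / a / Z
( lit ) / a / a / a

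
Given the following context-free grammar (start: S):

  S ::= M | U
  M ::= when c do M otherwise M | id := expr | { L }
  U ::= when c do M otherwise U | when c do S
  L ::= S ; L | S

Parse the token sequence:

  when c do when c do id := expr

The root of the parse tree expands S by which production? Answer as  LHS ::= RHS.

[S [U when c do [S [U when c do [S [M id := expr]]]]]]

S ::= U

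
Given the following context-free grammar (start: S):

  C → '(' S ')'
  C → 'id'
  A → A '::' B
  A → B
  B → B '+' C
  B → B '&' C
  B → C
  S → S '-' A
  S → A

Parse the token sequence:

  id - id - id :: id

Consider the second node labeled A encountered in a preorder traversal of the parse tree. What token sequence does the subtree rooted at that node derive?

id

[S [S [S [A [B [C id]]]] - [A [B [C id]]]] - [A [A [B [C id]]] :: [B [C id]]]]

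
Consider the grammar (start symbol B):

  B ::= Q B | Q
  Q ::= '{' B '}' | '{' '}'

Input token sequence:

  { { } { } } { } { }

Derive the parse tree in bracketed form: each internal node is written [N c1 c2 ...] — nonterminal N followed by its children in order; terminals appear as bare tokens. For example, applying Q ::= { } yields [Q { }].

[B [Q { [B [Q { }] [B [Q { }]]] }] [B [Q { }] [B [Q { }]]]]

B
Q B
{ B } B
{ Q B } B
{ { } B } B
{ { } Q } B
{ { } { } } B
{ { } { } } Q B
{ { } { } } { } B
{ { } { } } { } Q
{ { } { } } { } { }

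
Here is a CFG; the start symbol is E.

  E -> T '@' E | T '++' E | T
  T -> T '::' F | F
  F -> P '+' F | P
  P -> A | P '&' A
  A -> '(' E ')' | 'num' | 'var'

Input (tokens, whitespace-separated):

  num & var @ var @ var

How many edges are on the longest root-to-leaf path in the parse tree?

[E [T [F [P [P [A num]] & [A var]]]] @ [E [T [F [P [A var]]]] @ [E [T [F [P [A var]]]]]]]

7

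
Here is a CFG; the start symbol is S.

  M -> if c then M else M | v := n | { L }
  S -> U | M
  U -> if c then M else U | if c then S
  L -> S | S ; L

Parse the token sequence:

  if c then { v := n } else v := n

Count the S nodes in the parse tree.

2

[S [M if c then [M { [L [S [M v := n]]] }] else [M v := n]]]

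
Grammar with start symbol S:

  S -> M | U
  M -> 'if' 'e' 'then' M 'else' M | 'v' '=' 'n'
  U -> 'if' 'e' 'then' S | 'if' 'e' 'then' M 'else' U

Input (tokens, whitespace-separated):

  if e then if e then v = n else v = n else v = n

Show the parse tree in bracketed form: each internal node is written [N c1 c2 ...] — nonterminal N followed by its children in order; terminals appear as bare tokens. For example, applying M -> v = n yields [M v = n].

[S [M if e then [M if e then [M v = n] else [M v = n]] else [M v = n]]]

S
M
if e then M else M
if e then if e then M else M else M
if e then if e then v = n else M else M
if e then if e then v = n else v = n else M
if e then if e then v = n else v = n else v = n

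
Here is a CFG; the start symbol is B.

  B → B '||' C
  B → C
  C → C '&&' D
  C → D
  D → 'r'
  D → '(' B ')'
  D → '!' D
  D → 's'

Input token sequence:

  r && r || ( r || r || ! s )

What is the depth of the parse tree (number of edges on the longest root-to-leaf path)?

8

[B [B [C [C [D r]] && [D r]]] || [C [D ( [B [B [B [C [D r]]] || [C [D r]]] || [C [D ! [D s]]]] )]]]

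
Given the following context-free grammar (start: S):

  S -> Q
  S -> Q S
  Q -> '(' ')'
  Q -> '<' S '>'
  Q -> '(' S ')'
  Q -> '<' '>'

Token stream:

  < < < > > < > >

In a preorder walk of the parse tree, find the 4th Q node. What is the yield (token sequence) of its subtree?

< >

[S [Q < [S [Q < [S [Q < >]] >] [S [Q < >]]] >]]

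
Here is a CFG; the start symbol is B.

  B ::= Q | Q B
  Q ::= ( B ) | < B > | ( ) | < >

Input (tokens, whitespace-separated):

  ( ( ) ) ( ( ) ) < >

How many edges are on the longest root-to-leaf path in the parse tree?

[B [Q ( [B [Q ( )]] )] [B [Q ( [B [Q ( )]] )] [B [Q < >]]]]

5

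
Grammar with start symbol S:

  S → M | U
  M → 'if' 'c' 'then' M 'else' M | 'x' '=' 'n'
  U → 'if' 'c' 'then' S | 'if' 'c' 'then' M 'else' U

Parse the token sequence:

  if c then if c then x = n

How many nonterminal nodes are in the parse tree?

6

[S [U if c then [S [U if c then [S [M x = n]]]]]]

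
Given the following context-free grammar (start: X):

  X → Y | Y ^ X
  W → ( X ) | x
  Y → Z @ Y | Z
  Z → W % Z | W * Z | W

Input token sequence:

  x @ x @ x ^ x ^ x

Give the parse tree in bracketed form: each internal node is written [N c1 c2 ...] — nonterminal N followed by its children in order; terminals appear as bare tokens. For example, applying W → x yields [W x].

[X [Y [Z [W x]] @ [Y [Z [W x]] @ [Y [Z [W x]]]]] ^ [X [Y [Z [W x]]] ^ [X [Y [Z [W x]]]]]]

X
Y ^ X
Z @ Y ^ X
W @ Y ^ X
x @ Y ^ X
x @ Z @ Y ^ X
x @ W @ Y ^ X
x @ x @ Y ^ X
x @ x @ Z ^ X
x @ x @ W ^ X
x @ x @ x ^ X
x @ x @ x ^ Y ^ X
x @ x @ x ^ Z ^ X
x @ x @ x ^ W ^ X
x @ x @ x ^ x ^ X
x @ x @ x ^ x ^ Y
x @ x @ x ^ x ^ Z
x @ x @ x ^ x ^ W
x @ x @ x ^ x ^ x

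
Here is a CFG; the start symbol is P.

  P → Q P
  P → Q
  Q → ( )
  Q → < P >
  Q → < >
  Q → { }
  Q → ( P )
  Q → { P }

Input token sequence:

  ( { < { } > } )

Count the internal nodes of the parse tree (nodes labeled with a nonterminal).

[P [Q ( [P [Q { [P [Q < [P [Q { }]] >]] }]] )]]

8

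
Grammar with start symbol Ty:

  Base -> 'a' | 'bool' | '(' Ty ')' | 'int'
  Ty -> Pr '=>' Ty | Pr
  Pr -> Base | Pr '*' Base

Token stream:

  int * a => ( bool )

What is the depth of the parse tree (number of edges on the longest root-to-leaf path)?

[Ty [Pr [Pr [Base int]] * [Base a]] => [Ty [Pr [Base ( [Ty [Pr [Base bool]]] )]]]]

7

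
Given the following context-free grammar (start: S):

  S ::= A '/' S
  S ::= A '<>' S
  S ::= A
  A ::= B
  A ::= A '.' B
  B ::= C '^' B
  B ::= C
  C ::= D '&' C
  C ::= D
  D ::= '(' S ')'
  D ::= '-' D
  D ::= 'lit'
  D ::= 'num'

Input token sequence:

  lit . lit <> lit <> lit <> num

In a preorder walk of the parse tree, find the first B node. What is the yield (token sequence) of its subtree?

[S [A [A [B [C [D lit]]]] . [B [C [D lit]]]] <> [S [A [B [C [D lit]]]] <> [S [A [B [C [D lit]]]] <> [S [A [B [C [D num]]]]]]]]

lit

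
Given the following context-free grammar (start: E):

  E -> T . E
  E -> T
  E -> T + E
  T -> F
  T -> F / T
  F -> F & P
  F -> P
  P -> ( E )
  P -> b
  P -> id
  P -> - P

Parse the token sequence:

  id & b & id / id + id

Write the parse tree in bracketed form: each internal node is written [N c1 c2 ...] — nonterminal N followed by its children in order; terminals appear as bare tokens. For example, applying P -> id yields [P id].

[E [T [F [F [F [P id]] & [P b]] & [P id]] / [T [F [P id]]]] + [E [T [F [P id]]]]]

E
T + E
F / T + E
F & P / T + E
F & P & P / T + E
P & P & P / T + E
id & P & P / T + E
id & b & P / T + E
id & b & id / T + E
id & b & id / F + E
id & b & id / P + E
id & b & id / id + E
id & b & id / id + T
id & b & id / id + F
id & b & id / id + P
id & b & id / id + id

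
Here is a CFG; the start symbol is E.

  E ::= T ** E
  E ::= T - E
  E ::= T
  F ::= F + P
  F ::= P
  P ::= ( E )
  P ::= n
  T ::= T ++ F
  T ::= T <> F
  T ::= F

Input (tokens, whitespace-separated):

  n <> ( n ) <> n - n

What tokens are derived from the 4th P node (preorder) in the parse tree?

[E [T [T [T [F [P n]]] <> [F [P ( [E [T [F [P n]]]] )]]] <> [F [P n]]] - [E [T [F [P n]]]]]

n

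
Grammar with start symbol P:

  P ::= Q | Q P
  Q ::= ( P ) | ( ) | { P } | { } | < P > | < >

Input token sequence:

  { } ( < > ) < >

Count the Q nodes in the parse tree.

[P [Q { }] [P [Q ( [P [Q < >]] )] [P [Q < >]]]]

4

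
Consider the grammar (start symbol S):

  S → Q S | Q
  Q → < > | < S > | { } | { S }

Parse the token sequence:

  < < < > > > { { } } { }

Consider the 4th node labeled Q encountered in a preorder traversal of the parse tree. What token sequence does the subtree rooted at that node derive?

{ { } }

[S [Q < [S [Q < [S [Q < >]] >]] >] [S [Q { [S [Q { }]] }] [S [Q { }]]]]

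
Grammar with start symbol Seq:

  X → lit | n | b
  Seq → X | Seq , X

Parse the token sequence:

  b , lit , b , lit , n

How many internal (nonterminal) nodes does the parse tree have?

[Seq [Seq [Seq [Seq [Seq [X b]] , [X lit]] , [X b]] , [X lit]] , [X n]]

10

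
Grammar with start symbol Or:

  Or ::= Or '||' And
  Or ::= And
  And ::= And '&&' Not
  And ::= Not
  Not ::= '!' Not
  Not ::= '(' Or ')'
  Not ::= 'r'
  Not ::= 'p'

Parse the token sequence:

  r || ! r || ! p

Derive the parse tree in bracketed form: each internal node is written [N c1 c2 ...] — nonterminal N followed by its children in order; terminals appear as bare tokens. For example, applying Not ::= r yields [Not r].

Or
Or || And
Or || And || And
And || And || And
Not || And || And
r || And || And
r || Not || And
r || ! Not || And
r || ! r || And
r || ! r || Not
r || ! r || ! Not
r || ! r || ! p

[Or [Or [Or [And [Not r]]] || [And [Not ! [Not r]]]] || [And [Not ! [Not p]]]]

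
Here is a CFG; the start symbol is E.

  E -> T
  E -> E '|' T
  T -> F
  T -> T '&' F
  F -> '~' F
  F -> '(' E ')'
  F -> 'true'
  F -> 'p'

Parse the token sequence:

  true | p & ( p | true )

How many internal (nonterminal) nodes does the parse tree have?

14

[E [E [T [F true]]] | [T [T [F p]] & [F ( [E [E [T [F p]]] | [T [F true]]] )]]]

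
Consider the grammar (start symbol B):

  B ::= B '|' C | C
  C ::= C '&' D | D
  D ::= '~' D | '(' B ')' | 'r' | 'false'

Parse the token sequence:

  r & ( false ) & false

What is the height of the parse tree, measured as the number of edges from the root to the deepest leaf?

[B [C [C [C [D r]] & [D ( [B [C [D false]]] )]] & [D false]]]

7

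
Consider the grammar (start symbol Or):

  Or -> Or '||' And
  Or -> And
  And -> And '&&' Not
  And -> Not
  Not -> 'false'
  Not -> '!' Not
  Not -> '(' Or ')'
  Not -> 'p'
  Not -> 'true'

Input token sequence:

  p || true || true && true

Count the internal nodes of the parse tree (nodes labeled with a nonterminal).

11

[Or [Or [Or [And [Not p]]] || [And [Not true]]] || [And [And [Not true]] && [Not true]]]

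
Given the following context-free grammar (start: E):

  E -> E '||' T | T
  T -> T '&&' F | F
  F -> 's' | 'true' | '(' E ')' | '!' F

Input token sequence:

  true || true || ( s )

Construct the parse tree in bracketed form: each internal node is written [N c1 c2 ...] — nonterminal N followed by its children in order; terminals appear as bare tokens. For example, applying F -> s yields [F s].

[E [E [E [T [F true]]] || [T [F true]]] || [T [F ( [E [T [F s]]] )]]]

E
E || T
E || T || T
T || T || T
F || T || T
true || T || T
true || F || T
true || true || T
true || true || F
true || true || ( E )
true || true || ( T )
true || true || ( F )
true || true || ( s )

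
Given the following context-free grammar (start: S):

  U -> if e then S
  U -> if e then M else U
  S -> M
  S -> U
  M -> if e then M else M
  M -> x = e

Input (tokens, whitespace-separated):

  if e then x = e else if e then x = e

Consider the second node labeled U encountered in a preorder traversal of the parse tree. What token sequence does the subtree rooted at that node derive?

if e then x = e

[S [U if e then [M x = e] else [U if e then [S [M x = e]]]]]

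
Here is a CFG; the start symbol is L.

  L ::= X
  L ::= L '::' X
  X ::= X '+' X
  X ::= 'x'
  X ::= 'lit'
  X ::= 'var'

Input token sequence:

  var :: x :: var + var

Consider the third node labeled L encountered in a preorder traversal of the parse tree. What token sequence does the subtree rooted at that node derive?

var

[L [L [L [X var]] :: [X x]] :: [X [X var] + [X var]]]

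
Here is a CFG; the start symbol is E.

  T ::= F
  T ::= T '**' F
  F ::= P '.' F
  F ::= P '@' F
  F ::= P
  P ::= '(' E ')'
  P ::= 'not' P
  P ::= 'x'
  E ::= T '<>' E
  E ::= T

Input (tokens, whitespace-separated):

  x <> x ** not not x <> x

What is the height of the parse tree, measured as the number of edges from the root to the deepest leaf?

7

[E [T [F [P x]]] <> [E [T [T [F [P x]]] ** [F [P not [P not [P x]]]]] <> [E [T [F [P x]]]]]]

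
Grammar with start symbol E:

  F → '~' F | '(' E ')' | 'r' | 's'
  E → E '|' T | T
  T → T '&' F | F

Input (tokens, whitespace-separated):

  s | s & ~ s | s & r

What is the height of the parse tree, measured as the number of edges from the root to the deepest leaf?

5

[E [E [E [T [F s]]] | [T [T [F s]] & [F ~ [F s]]]] | [T [T [F s]] & [F r]]]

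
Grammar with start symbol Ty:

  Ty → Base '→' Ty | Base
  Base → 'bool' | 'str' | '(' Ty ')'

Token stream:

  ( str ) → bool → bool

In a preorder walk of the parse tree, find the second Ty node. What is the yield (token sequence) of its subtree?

[Ty [Base ( [Ty [Base str]] )] → [Ty [Base bool] → [Ty [Base bool]]]]

str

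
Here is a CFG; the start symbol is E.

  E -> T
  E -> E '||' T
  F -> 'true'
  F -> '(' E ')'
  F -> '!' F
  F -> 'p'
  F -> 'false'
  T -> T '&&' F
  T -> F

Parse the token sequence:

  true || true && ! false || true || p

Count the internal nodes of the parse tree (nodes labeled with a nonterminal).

15

[E [E [E [E [T [F true]]] || [T [T [F true]] && [F ! [F false]]]] || [T [F true]]] || [T [F p]]]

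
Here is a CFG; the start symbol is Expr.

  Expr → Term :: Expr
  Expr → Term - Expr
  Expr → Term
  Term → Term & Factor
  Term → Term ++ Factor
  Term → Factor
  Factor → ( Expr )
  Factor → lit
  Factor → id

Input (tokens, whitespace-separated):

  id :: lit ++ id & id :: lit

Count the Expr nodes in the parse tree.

3

[Expr [Term [Factor id]] :: [Expr [Term [Term [Term [Factor lit]] ++ [Factor id]] & [Factor id]] :: [Expr [Term [Factor lit]]]]]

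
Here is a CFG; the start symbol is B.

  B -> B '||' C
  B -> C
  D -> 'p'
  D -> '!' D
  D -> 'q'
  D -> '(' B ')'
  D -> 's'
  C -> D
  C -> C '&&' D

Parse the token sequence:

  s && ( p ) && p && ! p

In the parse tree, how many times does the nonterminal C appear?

[B [C [C [C [C [D s]] && [D ( [B [C [D p]]] )]] && [D p]] && [D ! [D p]]]]

5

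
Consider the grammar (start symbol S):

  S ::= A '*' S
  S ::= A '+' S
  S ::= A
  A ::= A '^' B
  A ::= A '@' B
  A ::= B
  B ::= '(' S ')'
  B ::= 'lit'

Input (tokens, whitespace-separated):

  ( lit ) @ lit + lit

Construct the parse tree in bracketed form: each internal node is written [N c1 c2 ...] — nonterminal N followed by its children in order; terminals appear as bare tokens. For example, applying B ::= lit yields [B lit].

S
A + S
A @ B + S
B @ B + S
( S ) @ B + S
( A ) @ B + S
( B ) @ B + S
( lit ) @ B + S
( lit ) @ lit + S
( lit ) @ lit + A
( lit ) @ lit + B
( lit ) @ lit + lit

[S [A [A [B ( [S [A [B lit]]] )]] @ [B lit]] + [S [A [B lit]]]]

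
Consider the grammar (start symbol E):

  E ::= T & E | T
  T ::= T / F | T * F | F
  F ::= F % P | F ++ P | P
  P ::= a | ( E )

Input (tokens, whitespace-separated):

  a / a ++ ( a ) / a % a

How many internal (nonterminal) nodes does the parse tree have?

[E [T [T [T [F [P a]]] / [F [F [P a]] ++ [P ( [E [T [F [P a]]]] )]]] / [F [F [P a]] % [P a]]]]

18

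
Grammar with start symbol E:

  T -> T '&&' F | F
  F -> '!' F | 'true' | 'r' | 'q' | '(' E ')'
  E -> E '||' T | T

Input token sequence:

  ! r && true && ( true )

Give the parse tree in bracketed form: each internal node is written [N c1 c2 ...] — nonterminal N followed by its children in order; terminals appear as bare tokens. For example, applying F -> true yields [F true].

E
T
T && F
T && F && F
F && F && F
! F && F && F
! r && F && F
! r && true && F
! r && true && ( E )
! r && true && ( T )
! r && true && ( F )
! r && true && ( true )

[E [T [T [T [F ! [F r]]] && [F true]] && [F ( [E [T [F true]]] )]]]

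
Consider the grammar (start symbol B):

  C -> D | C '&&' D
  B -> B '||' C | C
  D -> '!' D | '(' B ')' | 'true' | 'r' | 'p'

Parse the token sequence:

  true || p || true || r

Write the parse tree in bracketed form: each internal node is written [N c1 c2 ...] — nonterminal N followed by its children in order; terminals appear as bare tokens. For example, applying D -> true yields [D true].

[B [B [B [B [C [D true]]] || [C [D p]]] || [C [D true]]] || [C [D r]]]

B
B || C
B || C || C
B || C || C || C
C || C || C || C
D || C || C || C
true || C || C || C
true || D || C || C
true || p || C || C
true || p || D || C
true || p || true || C
true || p || true || D
true || p || true || r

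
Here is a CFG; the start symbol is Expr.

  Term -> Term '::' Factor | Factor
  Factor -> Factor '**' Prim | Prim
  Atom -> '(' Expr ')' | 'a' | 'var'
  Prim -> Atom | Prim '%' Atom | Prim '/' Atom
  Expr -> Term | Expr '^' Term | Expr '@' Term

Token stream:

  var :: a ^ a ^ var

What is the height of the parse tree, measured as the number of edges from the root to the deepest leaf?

8

[Expr [Expr [Expr [Term [Term [Factor [Prim [Atom var]]]] :: [Factor [Prim [Atom a]]]]] ^ [Term [Factor [Prim [Atom a]]]]] ^ [Term [Factor [Prim [Atom var]]]]]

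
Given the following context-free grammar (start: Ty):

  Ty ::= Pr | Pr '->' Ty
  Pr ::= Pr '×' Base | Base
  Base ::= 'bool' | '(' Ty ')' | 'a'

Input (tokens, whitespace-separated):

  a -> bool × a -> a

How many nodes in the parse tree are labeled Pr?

[Ty [Pr [Base a]] -> [Ty [Pr [Pr [Base bool]] × [Base a]] -> [Ty [Pr [Base a]]]]]

4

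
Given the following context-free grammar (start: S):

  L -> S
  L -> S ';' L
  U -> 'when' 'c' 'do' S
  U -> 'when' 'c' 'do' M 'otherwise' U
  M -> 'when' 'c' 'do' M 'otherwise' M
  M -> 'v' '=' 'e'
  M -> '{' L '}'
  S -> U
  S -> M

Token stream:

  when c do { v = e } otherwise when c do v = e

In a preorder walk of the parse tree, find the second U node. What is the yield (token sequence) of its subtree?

[S [U when c do [M { [L [S [M v = e]]] }] otherwise [U when c do [S [M v = e]]]]]

when c do v = e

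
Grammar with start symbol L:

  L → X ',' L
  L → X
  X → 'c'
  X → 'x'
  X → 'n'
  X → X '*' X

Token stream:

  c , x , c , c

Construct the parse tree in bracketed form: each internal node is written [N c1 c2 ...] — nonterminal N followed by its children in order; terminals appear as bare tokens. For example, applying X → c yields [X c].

L
X , L
c , L
c , X , L
c , x , L
c , x , X , L
c , x , c , L
c , x , c , X
c , x , c , c

[L [X c] , [L [X x] , [L [X c] , [L [X c]]]]]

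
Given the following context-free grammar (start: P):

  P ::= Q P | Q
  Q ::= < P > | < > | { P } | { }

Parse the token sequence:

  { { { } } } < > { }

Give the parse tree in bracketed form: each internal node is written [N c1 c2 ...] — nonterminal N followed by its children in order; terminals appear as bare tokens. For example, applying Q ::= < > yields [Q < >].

[P [Q { [P [Q { [P [Q { }]] }]] }] [P [Q < >] [P [Q { }]]]]

P
Q P
{ P } P
{ Q } P
{ { P } } P
{ { Q } } P
{ { { } } } P
{ { { } } } Q P
{ { { } } } < > P
{ { { } } } < > Q
{ { { } } } < > { }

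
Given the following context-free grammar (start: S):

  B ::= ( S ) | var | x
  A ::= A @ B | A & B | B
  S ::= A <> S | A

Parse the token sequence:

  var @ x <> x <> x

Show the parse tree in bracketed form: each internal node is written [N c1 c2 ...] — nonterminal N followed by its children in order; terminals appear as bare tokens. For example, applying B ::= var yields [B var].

[S [A [A [B var]] @ [B x]] <> [S [A [B x]] <> [S [A [B x]]]]]

S
A <> S
A @ B <> S
B @ B <> S
var @ B <> S
var @ x <> S
var @ x <> A <> S
var @ x <> B <> S
var @ x <> x <> S
var @ x <> x <> A
var @ x <> x <> B
var @ x <> x <> x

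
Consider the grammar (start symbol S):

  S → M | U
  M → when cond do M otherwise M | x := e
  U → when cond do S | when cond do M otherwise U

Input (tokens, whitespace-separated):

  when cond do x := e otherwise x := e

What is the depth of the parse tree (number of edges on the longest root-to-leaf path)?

[S [M when cond do [M x := e] otherwise [M x := e]]]

3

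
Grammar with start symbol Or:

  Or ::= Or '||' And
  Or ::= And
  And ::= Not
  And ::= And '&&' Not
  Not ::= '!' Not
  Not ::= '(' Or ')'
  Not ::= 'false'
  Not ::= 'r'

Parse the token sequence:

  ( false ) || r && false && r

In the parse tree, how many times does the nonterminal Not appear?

5

[Or [Or [And [Not ( [Or [And [Not false]]] )]]] || [And [And [And [Not r]] && [Not false]] && [Not r]]]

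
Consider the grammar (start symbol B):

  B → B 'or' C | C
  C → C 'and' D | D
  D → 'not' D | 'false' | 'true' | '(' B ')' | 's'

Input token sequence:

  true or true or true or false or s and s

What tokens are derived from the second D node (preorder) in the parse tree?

true

[B [B [B [B [B [C [D true]]] or [C [D true]]] or [C [D true]]] or [C [D false]]] or [C [C [D s]] and [D s]]]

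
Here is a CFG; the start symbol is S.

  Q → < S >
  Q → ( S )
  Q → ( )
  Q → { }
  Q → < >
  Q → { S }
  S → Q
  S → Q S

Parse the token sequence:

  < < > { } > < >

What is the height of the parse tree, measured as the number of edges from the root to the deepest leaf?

[S [Q < [S [Q < >] [S [Q { }]]] >] [S [Q < >]]]

5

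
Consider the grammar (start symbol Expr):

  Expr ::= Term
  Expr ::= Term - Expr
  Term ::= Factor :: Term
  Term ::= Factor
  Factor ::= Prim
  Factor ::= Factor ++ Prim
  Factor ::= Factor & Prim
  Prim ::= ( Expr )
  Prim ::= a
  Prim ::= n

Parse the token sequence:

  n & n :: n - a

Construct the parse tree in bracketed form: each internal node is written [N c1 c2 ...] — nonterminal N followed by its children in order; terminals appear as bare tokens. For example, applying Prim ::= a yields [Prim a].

[Expr [Term [Factor [Factor [Prim n]] & [Prim n]] :: [Term [Factor [Prim n]]]] - [Expr [Term [Factor [Prim a]]]]]

Expr
Term - Expr
Factor :: Term - Expr
Factor & Prim :: Term - Expr
Prim & Prim :: Term - Expr
n & Prim :: Term - Expr
n & n :: Term - Expr
n & n :: Factor - Expr
n & n :: Prim - Expr
n & n :: n - Expr
n & n :: n - Term
n & n :: n - Factor
n & n :: n - Prim
n & n :: n - a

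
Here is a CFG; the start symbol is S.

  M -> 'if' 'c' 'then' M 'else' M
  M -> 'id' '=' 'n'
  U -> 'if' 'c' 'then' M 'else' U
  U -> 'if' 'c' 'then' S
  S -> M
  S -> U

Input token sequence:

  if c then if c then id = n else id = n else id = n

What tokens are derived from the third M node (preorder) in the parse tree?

id = n

[S [M if c then [M if c then [M id = n] else [M id = n]] else [M id = n]]]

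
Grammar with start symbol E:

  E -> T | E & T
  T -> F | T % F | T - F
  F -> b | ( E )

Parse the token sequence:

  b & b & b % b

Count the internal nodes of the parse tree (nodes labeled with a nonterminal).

[E [E [E [T [F b]]] & [T [F b]]] & [T [T [F b]] % [F b]]]

11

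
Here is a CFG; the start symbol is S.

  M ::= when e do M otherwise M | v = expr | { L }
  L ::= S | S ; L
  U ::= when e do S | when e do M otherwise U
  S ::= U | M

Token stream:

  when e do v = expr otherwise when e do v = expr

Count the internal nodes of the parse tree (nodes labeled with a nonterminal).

[S [U when e do [M v = expr] otherwise [U when e do [S [M v = expr]]]]]

6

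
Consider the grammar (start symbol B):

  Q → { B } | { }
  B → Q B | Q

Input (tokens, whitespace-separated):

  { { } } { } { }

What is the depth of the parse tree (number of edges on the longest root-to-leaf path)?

4

[B [Q { [B [Q { }]] }] [B [Q { }] [B [Q { }]]]]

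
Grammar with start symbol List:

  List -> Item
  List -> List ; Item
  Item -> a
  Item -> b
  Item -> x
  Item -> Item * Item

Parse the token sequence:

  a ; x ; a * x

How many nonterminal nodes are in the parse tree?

8

[List [List [List [Item a]] ; [Item x]] ; [Item [Item a] * [Item x]]]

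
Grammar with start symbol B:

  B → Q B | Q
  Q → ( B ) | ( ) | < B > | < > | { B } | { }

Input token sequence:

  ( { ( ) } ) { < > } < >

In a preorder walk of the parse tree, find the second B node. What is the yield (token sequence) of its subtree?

[B [Q ( [B [Q { [B [Q ( )]] }]] )] [B [Q { [B [Q < >]] }] [B [Q < >]]]]

{ ( ) }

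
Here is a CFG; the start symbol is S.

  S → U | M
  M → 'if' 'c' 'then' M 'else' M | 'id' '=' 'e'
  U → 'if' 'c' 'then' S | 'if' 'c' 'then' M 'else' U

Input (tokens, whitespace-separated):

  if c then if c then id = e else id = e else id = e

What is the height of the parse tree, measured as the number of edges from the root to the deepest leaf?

[S [M if c then [M if c then [M id = e] else [M id = e]] else [M id = e]]]

4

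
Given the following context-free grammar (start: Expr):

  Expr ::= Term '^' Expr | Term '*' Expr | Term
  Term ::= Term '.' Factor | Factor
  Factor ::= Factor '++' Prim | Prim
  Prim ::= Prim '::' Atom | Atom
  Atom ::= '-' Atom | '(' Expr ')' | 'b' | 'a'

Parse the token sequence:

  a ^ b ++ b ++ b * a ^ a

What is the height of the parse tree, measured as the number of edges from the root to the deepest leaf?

8

[Expr [Term [Factor [Prim [Atom a]]]] ^ [Expr [Term [Factor [Factor [Factor [Prim [Atom b]]] ++ [Prim [Atom b]]] ++ [Prim [Atom b]]]] * [Expr [Term [Factor [Prim [Atom a]]]] ^ [Expr [Term [Factor [Prim [Atom a]]]]]]]]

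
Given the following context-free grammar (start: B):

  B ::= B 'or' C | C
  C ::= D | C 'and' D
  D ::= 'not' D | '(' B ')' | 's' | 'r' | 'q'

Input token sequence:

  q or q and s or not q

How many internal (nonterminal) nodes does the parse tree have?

[B [B [B [C [D q]]] or [C [C [D q]] and [D s]]] or [C [D not [D q]]]]

12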